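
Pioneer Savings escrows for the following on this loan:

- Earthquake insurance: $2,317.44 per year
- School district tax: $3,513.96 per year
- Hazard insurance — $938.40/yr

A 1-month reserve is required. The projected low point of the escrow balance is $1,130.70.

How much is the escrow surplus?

$566.55

Earthquake insurance: $2,317.44 per year
School district tax: $3,513.96 per year
Hazard insurance: $938.40 per year
Total per year = $2,317.44 + $3,513.96 + $938.40 = $6,769.80
Per month = $6,769.80 / 12 = $564.15
Cushion = 1 × $564.15 = $564.15
Excess over cushion: $1,130.70 − $564.15 = $566.55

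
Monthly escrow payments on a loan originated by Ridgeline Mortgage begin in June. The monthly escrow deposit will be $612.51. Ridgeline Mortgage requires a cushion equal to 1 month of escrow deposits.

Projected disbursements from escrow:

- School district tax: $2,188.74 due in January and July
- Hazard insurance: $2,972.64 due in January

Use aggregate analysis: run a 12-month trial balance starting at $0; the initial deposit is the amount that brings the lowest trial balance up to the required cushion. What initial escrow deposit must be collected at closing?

Cushion = 1 × $612.51 = $612.51
Trial balance (start $0, +$612.51 each month, − disbursements):
  Jun: +$612.51 → $612.51
  Jul: +$612.51 − $2,188.74 → -$963.72
  Aug: +$612.51 → -$351.21
  Sep: +$612.51 → $261.30
  Oct: +$612.51 → $873.81
  Nov: +$612.51 → $1,486.32
  Dec: +$612.51 → $2,098.83
  Jan: +$612.51 − $5,161.38 → -$2,450.04
  Feb: +$612.51 → -$1,837.53
  Mar: +$612.51 → -$1,225.02
  Apr: +$612.51 → -$612.51
  May: +$612.51 → $0.00
Lowest trial balance = -$2,450.04 (Jan)
Initial deposit = cushion − low point = $612.51 − (-$2,450.04) = $3,062.55

$3,062.55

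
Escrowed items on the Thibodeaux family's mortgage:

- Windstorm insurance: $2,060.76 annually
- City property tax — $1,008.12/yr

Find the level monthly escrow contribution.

Windstorm insurance — $2,060.76 annually
City property tax — $1,008.12 annually
Total per year = $2,060.76 + $1,008.12 = $3,068.88
Per month = $3,068.88 / 12 = $255.74

$255.74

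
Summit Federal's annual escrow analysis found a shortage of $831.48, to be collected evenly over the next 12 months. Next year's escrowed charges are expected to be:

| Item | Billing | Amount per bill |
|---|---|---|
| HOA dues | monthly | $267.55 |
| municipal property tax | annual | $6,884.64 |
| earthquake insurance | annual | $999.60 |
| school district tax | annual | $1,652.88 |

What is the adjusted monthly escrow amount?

HOA dues: $267.55 × 12 = $3,210.60
Municipal property tax: $6,884.64
Earthquake insurance: $999.60
School district tax: $1,652.88
Yearly total = $3,210.60 + $6,884.64 + $999.60 + $1,652.88 = $12,747.72
Monthly escrow = $12,747.72 ÷ 12 = $1,062.31
Monthly shortage recovery: $831.48 ÷ 12 = $69.29
New monthly escrow = $1,062.31 + $69.29 = $1,131.60

$1,131.60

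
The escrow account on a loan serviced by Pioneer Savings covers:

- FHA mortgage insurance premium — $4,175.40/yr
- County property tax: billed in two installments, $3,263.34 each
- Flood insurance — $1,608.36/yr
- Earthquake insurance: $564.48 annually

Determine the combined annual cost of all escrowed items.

$12,874.92

FHA mortgage insurance premium — $4,175.40
County property tax — $3,263.34 × 2 = $6,526.68
Flood insurance — $1,608.36
Earthquake insurance — $564.48
Annual escrow total = $12,874.92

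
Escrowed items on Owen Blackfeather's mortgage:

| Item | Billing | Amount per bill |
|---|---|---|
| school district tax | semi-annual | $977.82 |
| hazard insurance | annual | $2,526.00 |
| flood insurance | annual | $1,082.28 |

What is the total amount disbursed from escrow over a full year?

School district tax: $977.82 × 2 = $1,955.64 annually
Hazard insurance: $2,526.00 annually
Flood insurance: $1,082.28 annually
Total annual escrow = $5,563.92

$5,563.92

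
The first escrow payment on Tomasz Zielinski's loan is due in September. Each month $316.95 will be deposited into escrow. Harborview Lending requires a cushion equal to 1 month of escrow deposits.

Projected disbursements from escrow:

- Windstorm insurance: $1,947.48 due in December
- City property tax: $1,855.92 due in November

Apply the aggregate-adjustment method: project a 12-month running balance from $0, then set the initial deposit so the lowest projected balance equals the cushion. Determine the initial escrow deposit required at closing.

$2,852.55

Cushion = 1 × $316.95 = $316.95
Trial balance (start $0, +$316.95 each month, − disbursements):
  Sep: +$316.95 → $316.95
  Oct: +$316.95 → $633.90
  Nov: +$316.95 − $1,855.92 → -$905.07
  Dec: +$316.95 − $1,947.48 → -$2,535.60
  Jan: +$316.95 → -$2,218.65
  Feb: +$316.95 → -$1,901.70
  Mar: +$316.95 → -$1,584.75
  Apr: +$316.95 → -$1,267.80
  May: +$316.95 → -$950.85
  Jun: +$316.95 → -$633.90
  Jul: +$316.95 → -$316.95
  Aug: +$316.95 → $0.00
Lowest trial balance = -$2,535.60 (Dec)
Initial deposit = cushion − low point = $316.95 − (-$2,535.60) = $2,852.55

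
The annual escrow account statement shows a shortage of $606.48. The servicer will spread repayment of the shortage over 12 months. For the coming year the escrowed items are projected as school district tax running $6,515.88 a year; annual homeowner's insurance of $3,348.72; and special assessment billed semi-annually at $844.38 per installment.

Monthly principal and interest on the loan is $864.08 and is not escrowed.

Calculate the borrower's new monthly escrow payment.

$1,013.32

School district tax — $6,515.88
Homeowner's insurance — $3,348.72
Special assessment — $844.38 × 2 = $1,688.76
Annual escrow total = $11,553.36
Monthly escrow = $11,553.36 / 12 = $962.78
Monthly shortage recovery: $606.48 / 12 = $50.54
Adjusted monthly = $962.78 + $50.54 = $1,013.32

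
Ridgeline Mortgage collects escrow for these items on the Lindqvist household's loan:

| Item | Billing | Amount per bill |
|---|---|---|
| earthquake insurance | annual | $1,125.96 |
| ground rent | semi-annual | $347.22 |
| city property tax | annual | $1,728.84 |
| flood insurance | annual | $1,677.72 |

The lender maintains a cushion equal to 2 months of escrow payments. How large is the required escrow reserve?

Earthquake insurance = $1,125.96 annually
Ground rent = $347.22 × 2 = $694.44 annually
City property tax = $1,728.84 annually
Flood insurance = $1,677.72 annually
Yearly total = $1,125.96 + $694.44 + $1,728.84 + $1,677.72 = $5,226.96
Monthly = $5,226.96 ÷ 12 = $435.58
Cushion = 2 × $435.58 = $871.16

$871.16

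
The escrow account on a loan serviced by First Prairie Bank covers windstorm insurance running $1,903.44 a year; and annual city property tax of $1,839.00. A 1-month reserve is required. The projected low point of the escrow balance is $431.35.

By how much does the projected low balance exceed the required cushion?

Windstorm insurance = $1,903.44/yr
City property tax = $1,839.00/yr
Total per year = $1,903.44 + $1,839.00 = $3,742.44
Monthly = $3,742.44 / 12 = $311.87
Required cushion = 1 × $311.87 = $311.87
Excess over cushion: $431.35 − $311.87 = $119.48

$119.48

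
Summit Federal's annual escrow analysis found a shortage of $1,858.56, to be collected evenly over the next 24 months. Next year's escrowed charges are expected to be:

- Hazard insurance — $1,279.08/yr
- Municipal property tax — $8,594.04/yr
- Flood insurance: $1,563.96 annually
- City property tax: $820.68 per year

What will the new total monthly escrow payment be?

Hazard insurance — $1,279.08 per year
Municipal property tax — $8,594.04 per year
Flood insurance — $1,563.96 per year
City property tax — $820.68 per year
Annual escrow total = $12,257.76
Per month = $12,257.76 ÷ 12 = $1,021.48
Shortage spread = $1,858.56 ÷ 24 = $77.44/mo
Adjusted monthly = $1,021.48 + $77.44 = $1,098.92

$1,098.92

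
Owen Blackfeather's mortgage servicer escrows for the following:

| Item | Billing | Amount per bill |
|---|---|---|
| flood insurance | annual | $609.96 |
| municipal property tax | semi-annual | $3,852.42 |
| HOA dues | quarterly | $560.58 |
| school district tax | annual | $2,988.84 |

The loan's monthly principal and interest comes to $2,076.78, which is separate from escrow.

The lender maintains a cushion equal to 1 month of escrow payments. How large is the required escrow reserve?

Flood insurance — $609.96 annually
Municipal property tax — $3,852.42 × 2 = $7,704.84 annually
HOA dues — $560.58 × 4 = $2,242.32 annually
School district tax — $2,988.84 annually
Total per year = $609.96 + $7,704.84 + $2,242.32 + $2,988.84 = $13,545.96
Base monthly escrow = $13,545.96 / 12 = $1,128.83
Required cushion = 1 × $1,128.83 = $1,128.83

$1,128.83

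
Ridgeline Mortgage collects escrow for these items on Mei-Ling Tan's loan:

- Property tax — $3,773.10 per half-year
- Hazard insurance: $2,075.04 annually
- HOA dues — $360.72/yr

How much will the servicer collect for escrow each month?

Property tax: $3,773.10 × 2 = $7,546.20 per year
Hazard insurance: $2,075.04 per year
HOA dues: $360.72 per year
Total annual escrow = $7,546.20 + $2,075.04 + $360.72 = $9,981.96
Base monthly escrow = $9,981.96 ÷ 12 = $831.83

$831.83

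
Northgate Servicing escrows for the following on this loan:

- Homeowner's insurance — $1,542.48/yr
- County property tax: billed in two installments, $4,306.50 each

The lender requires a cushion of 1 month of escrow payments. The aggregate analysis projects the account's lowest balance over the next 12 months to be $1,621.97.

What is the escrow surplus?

Homeowner's insurance — $1,542.48
County property tax — $4,306.50 × 2 = $8,613.00
Annual escrow total = $1,542.48 + $8,613.00 = $10,155.48
Base monthly escrow = $10,155.48 ÷ 12 = $846.29
Required cushion = 1 × $846.29 = $846.29
Excess over cushion: $1,621.97 − $846.29 = $775.68

$775.68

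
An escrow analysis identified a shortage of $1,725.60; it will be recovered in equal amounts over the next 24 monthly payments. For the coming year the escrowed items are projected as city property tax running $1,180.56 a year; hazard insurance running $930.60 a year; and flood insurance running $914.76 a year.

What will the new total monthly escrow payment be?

City property tax = $1,180.56 annually
Hazard insurance = $930.60 annually
Flood insurance = $914.76 annually
Total annual escrow = $3,025.92
Monthly = $3,025.92 ÷ 12 = $252.16
Monthly shortage recovery: $1,725.60 ÷ 24 = $71.90
Adjusted monthly = $252.16 + $71.90 = $324.06

$324.06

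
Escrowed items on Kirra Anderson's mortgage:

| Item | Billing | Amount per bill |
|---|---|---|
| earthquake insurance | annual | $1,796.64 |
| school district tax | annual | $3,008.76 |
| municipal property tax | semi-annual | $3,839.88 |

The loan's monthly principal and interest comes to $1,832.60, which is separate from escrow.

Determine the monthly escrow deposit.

$1,040.43

Earthquake insurance: $1,796.64
School district tax: $3,008.76
Municipal property tax: $3,839.88 × 2 = $7,679.76
Combined annual = $12,485.16
Per month = $12,485.16 ÷ 12 = $1,040.43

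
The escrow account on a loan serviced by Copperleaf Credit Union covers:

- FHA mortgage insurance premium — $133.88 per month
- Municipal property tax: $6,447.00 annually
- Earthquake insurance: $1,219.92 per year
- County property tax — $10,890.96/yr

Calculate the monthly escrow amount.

FHA mortgage insurance premium — $133.88 × 12 = $1,606.56 annually
Municipal property tax — $6,447.00 annually
Earthquake insurance — $1,219.92 annually
County property tax — $10,890.96 annually
Annual escrow total = $1,606.56 + $6,447.00 + $1,219.92 + $10,890.96 = $20,164.44
Base monthly escrow = $20,164.44 / 12 = $1,680.37

$1,680.37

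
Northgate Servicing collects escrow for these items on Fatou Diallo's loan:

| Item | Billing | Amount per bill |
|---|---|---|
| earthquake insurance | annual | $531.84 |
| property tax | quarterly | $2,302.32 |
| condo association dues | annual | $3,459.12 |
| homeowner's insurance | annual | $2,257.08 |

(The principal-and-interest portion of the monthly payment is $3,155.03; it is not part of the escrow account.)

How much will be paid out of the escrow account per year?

$15,457.32

Earthquake insurance: $531.84 annually
Property tax: $2,302.32 × 4 = $9,209.28 annually
Condo association dues: $3,459.12 annually
Homeowner's insurance: $2,257.08 annually
Total annual escrow = $15,457.32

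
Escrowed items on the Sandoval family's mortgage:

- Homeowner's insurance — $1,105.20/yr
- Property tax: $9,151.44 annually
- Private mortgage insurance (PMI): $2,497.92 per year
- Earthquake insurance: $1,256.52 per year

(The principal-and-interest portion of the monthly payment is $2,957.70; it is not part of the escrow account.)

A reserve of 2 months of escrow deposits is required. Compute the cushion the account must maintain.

Homeowner's insurance — $1,105.20/yr
Property tax — $9,151.44/yr
Private mortgage insurance (PMI) — $2,497.92/yr
Earthquake insurance — $1,256.52/yr
Combined annual = $14,011.08
Monthly = $14,011.08 / 12 = $1,167.59
Required cushion = 2 × $1,167.59 = $2,335.18

$2,335.18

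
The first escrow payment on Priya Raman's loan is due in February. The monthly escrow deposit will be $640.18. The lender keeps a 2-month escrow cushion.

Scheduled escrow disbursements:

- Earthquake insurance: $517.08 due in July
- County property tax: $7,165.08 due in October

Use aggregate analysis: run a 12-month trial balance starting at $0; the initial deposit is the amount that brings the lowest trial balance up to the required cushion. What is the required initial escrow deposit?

Cushion = 2 × $640.18 = $1,280.36
Trial balance (start $0, +$640.18 each month, − disbursements):
  Feb: +$640.18 → $640.18
  Mar: +$640.18 → $1,280.36
  Apr: +$640.18 → $1,920.54
  May: +$640.18 → $2,560.72
  Jun: +$640.18 → $3,200.90
  Jul: +$640.18 − $517.08 → $3,324.00
  Aug: +$640.18 → $3,964.18
  Sep: +$640.18 → $4,604.36
  Oct: +$640.18 − $7,165.08 → -$1,920.54
  Nov: +$640.18 → -$1,280.36
  Dec: +$640.18 → -$640.18
  Jan: +$640.18 → $0.00
Lowest trial balance = -$1,920.54 (Oct)
Initial deposit = cushion − low point = $1,280.36 − (-$1,920.54) = $3,200.90

$3,200.90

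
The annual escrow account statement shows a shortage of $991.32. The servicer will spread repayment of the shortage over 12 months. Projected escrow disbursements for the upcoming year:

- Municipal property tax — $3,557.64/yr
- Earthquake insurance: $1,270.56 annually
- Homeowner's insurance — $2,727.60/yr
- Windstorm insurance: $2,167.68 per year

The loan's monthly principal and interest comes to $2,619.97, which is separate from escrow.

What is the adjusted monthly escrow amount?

$892.90

Municipal property tax = $3,557.64 per year
Earthquake insurance = $1,270.56 per year
Homeowner's insurance = $2,727.60 per year
Windstorm insurance = $2,167.68 per year
Yearly total = $3,557.64 + $1,270.56 + $2,727.60 + $2,167.68 = $9,723.48
Monthly escrow = $9,723.48 / 12 = $810.29
Shortage per month = $991.32 ÷ 12 = $82.61
New monthly escrow = $810.29 + $82.61 = $892.90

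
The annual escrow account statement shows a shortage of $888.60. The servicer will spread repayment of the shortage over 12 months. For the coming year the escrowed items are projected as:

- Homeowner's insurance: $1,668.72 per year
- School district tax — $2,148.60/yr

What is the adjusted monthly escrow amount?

$392.16

Homeowner's insurance: $1,668.72 annually
School district tax: $2,148.60 annually
Annual escrow total = $1,668.72 + $2,148.60 = $3,817.32
Monthly escrow = $3,817.32 / 12 = $318.11
Monthly shortage recovery: $888.60 ÷ 12 = $74.05
New monthly escrow = $318.11 + $74.05 = $392.16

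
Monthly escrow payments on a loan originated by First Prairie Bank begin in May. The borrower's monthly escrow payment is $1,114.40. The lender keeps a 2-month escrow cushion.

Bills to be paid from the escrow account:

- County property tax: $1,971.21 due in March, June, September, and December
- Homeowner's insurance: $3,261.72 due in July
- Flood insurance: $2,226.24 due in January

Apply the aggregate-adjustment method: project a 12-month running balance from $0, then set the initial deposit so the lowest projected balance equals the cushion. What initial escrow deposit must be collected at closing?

$4,118.53

Cushion = 2 × $1,114.40 = $2,228.80
Trial balance (start $0, +$1,114.40 each month, − disbursements):
  May: +$1,114.40 → $1,114.40
  Jun: +$1,114.40 − $1,971.21 → $257.59
  Jul: +$1,114.40 − $3,261.72 → -$1,889.73
  Aug: +$1,114.40 → -$775.33
  Sep: +$1,114.40 − $1,971.21 → -$1,632.14
  Oct: +$1,114.40 → -$517.74
  Nov: +$1,114.40 → $596.66
  Dec: +$1,114.40 − $1,971.21 → -$260.15
  Jan: +$1,114.40 − $2,226.24 → -$1,371.99
  Feb: +$1,114.40 → -$257.59
  Mar: +$1,114.40 − $1,971.21 → -$1,114.40
  Apr: +$1,114.40 → $0.00
Lowest trial balance = -$1,889.73 (Jul)
Initial deposit = cushion − low point = $2,228.80 − (-$1,889.73) = $4,118.53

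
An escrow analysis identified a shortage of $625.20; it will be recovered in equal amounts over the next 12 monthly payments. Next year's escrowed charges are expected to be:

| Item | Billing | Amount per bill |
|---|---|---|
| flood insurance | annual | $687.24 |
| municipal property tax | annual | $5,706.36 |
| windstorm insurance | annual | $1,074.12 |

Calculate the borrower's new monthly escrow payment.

$674.41

Flood insurance — $687.24 annually
Municipal property tax — $5,706.36 annually
Windstorm insurance — $1,074.12 annually
Total annual escrow = $7,467.72
Per month = $7,467.72 ÷ 12 = $622.31
Shortage spread = $625.20 ÷ 12 = $52.10/mo
Adjusted monthly = $622.31 + $52.10 = $674.41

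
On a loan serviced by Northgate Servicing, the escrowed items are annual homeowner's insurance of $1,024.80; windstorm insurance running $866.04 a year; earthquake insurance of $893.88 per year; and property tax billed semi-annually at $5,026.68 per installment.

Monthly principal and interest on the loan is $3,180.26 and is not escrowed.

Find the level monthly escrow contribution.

Homeowner's insurance: $1,024.80/yr
Windstorm insurance: $866.04/yr
Earthquake insurance: $893.88/yr
Property tax: $5,026.68 × 2 = $10,053.36/yr
Combined annual = $1,024.80 + $866.04 + $893.88 + $10,053.36 = $12,838.08
Base monthly escrow = $12,838.08 / 12 = $1,069.84

$1,069.84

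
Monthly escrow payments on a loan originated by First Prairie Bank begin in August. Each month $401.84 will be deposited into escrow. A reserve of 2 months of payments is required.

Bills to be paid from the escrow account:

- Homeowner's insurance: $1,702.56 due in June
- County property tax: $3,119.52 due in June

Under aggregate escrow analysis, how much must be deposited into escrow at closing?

$1,205.52

Cushion = 2 × $401.84 = $803.68
Trial balance (start $0, +$401.84 each month, − disbursements):
  Aug: +$401.84 → $401.84
  Sep: +$401.84 → $803.68
  Oct: +$401.84 → $1,205.52
  Nov: +$401.84 → $1,607.36
  Dec: +$401.84 → $2,009.20
  Jan: +$401.84 → $2,411.04
  Feb: +$401.84 → $2,812.88
  Mar: +$401.84 → $3,214.72
  Apr: +$401.84 → $3,616.56
  May: +$401.84 → $4,018.40
  Jun: +$401.84 − $4,822.08 → -$401.84
  Jul: +$401.84 → $0.00
Lowest trial balance = -$401.84 (Jun)
Initial deposit = cushion − low point = $803.68 − (-$401.84) = $1,205.52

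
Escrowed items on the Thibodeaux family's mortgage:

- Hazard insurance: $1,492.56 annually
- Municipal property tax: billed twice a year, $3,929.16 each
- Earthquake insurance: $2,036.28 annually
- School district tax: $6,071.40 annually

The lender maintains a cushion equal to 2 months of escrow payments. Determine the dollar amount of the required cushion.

Hazard insurance — $1,492.56/yr
Municipal property tax — $3,929.16 × 2 = $7,858.32/yr
Earthquake insurance — $2,036.28/yr
School district tax — $6,071.40/yr
Yearly total = $1,492.56 + $7,858.32 + $2,036.28 + $6,071.40 = $17,458.56
Base monthly escrow = $17,458.56 ÷ 12 = $1,454.88
Reserve = 2 × $1,454.88 = $2,909.76

$2,909.76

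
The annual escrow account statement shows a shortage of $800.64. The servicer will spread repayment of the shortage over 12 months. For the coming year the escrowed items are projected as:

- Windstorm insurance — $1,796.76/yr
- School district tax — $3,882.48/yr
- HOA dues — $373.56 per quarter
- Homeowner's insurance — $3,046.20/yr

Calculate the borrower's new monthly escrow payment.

Windstorm insurance = $1,796.76 per year
School district tax = $3,882.48 per year
HOA dues = $373.56 × 4 = $1,494.24 per year
Homeowner's insurance = $3,046.20 per year
Combined annual = $1,796.76 + $3,882.48 + $1,494.24 + $3,046.20 = $10,219.68
Monthly = $10,219.68 / 12 = $851.64
Shortage spread = $800.64 / 12 = $66.72/mo
Adjusted monthly = $851.64 + $66.72 = $918.36

$918.36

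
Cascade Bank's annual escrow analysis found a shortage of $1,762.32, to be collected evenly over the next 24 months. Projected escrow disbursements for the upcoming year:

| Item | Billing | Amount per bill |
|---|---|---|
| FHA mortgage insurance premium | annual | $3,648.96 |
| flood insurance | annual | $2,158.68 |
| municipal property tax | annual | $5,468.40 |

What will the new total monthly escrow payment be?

FHA mortgage insurance premium — $3,648.96 annually
Flood insurance — $2,158.68 annually
Municipal property tax — $5,468.40 annually
Total annual escrow = $3,648.96 + $2,158.68 + $5,468.40 = $11,276.04
Monthly escrow = $11,276.04 / 12 = $939.67
Monthly shortage recovery: $1,762.32 ÷ 24 = $73.43
Adjusted monthly = $939.67 + $73.43 = $1,013.10

$1,013.10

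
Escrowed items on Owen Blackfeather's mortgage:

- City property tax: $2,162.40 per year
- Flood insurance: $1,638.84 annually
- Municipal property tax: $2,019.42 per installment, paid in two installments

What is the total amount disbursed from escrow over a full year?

City property tax = $2,162.40 per year
Flood insurance = $1,638.84 per year
Municipal property tax = $2,019.42 × 2 = $4,038.84 per year
Yearly total = $2,162.40 + $1,638.84 + $4,038.84 = $7,840.08

$7,840.08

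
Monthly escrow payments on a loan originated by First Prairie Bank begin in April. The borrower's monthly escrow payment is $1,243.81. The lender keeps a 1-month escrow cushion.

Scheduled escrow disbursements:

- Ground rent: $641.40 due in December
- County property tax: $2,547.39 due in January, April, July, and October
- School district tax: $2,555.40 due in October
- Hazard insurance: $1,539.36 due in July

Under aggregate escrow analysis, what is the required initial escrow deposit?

Cushion = 1 × $1,243.81 = $1,243.81
Trial balance (start $0, +$1,243.81 each month, − disbursements):
  Apr: +$1,243.81 − $2,547.39 → -$1,303.58
  May: +$1,243.81 → -$59.77
  Jun: +$1,243.81 → $1,184.04
  Jul: +$1,243.81 − $4,086.75 → -$1,658.90
  Aug: +$1,243.81 → -$415.09
  Sep: +$1,243.81 → $828.72
  Oct: +$1,243.81 − $5,102.79 → -$3,030.26
  Nov: +$1,243.81 → -$1,786.45
  Dec: +$1,243.81 − $641.40 → -$1,184.04
  Jan: +$1,243.81 − $2,547.39 → -$2,487.62
  Feb: +$1,243.81 → -$1,243.81
  Mar: +$1,243.81 → $0.00
Lowest trial balance = -$3,030.26 (Oct)
Initial deposit = cushion − low point = $1,243.81 − (-$3,030.26) = $4,274.07

$4,274.07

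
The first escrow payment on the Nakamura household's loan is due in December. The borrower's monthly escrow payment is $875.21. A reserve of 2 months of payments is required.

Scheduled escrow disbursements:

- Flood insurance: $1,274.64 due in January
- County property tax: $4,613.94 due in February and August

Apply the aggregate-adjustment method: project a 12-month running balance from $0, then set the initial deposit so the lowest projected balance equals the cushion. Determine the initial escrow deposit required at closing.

Cushion = 2 × $875.21 = $1,750.42
Trial balance (start $0, +$875.21 each month, − disbursements):
  Dec: +$875.21 → $875.21
  Jan: +$875.21 − $1,274.64 → $475.78
  Feb: +$875.21 − $4,613.94 → -$3,262.95
  Mar: +$875.21 → -$2,387.74
  Apr: +$875.21 → -$1,512.53
  May: +$875.21 → -$637.32
  Jun: +$875.21 → $237.89
  Jul: +$875.21 → $1,113.10
  Aug: +$875.21 − $4,613.94 → -$2,625.63
  Sep: +$875.21 → -$1,750.42
  Oct: +$875.21 → -$875.21
  Nov: +$875.21 → $0.00
Lowest trial balance = -$3,262.95 (Feb)
Initial deposit = cushion − low point = $1,750.42 − (-$3,262.95) = $5,013.37

$5,013.37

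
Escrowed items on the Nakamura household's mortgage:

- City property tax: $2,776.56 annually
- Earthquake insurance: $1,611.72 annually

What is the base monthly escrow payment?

$365.69

City property tax = $2,776.56 per year
Earthquake insurance = $1,611.72 per year
Yearly total = $4,388.28
Per month = $4,388.28 ÷ 12 = $365.69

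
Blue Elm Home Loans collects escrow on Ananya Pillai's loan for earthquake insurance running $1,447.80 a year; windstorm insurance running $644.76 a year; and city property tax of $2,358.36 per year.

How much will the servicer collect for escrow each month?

$370.91

Earthquake insurance: $1,447.80 annually
Windstorm insurance: $644.76 annually
City property tax: $2,358.36 annually
Combined annual = $1,447.80 + $644.76 + $2,358.36 = $4,450.92
Per month = $4,450.92 ÷ 12 = $370.91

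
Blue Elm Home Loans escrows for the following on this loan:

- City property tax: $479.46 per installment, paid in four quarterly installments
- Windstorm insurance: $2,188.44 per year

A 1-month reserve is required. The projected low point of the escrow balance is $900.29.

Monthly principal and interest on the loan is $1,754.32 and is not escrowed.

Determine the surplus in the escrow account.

City property tax — $479.46 × 4 = $1,917.84 per year
Windstorm insurance — $2,188.44 per year
Combined annual = $1,917.84 + $2,188.44 = $4,106.28
Base monthly escrow = $4,106.28 / 12 = $342.19
Cushion = 1 × $342.19 = $342.19
Excess over cushion: $900.29 − $342.19 = $558.10

$558.10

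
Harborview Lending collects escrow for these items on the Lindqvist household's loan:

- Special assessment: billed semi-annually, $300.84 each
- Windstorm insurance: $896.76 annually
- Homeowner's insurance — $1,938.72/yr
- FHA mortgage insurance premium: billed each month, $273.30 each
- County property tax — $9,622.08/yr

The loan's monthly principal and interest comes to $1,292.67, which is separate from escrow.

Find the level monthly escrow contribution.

$1,361.57

Special assessment — $300.84 × 2 = $601.68/yr
Windstorm insurance — $896.76/yr
Homeowner's insurance — $1,938.72/yr
FHA mortgage insurance premium — $273.30 × 12 = $3,279.60/yr
County property tax — $9,622.08/yr
Annual escrow total = $601.68 + $896.76 + $1,938.72 + $3,279.60 + $9,622.08 = $16,338.84
Monthly = $16,338.84 / 12 = $1,361.57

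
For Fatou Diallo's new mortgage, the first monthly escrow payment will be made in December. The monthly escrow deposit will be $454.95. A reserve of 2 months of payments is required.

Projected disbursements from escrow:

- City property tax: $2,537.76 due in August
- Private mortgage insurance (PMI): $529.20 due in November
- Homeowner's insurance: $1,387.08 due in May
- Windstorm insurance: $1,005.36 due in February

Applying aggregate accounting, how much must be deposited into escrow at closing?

Cushion = 2 × $454.95 = $909.90
Trial balance (start $0, +$454.95 each month, − disbursements):
  Dec: +$454.95 → $454.95
  Jan: +$454.95 → $909.90
  Feb: +$454.95 − $1,005.36 → $359.49
  Mar: +$454.95 → $814.44
  Apr: +$454.95 → $1,269.39
  May: +$454.95 − $1,387.08 → $337.26
  Jun: +$454.95 → $792.21
  Jul: +$454.95 → $1,247.16
  Aug: +$454.95 − $2,537.76 → -$835.65
  Sep: +$454.95 → -$380.70
  Oct: +$454.95 → $74.25
  Nov: +$454.95 − $529.20 → $0.00
Lowest trial balance = -$835.65 (Aug)
Initial deposit = cushion − low point = $909.90 − (-$835.65) = $1,745.55

$1,745.55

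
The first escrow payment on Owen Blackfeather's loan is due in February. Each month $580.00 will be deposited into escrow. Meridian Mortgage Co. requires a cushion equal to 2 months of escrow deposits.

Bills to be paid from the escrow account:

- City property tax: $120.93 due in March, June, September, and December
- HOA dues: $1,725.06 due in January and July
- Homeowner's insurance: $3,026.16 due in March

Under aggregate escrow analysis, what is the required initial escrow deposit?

Cushion = 2 × $580.00 = $1,160.00
Trial balance (start $0, +$580.00 each month, − disbursements):
  Feb: +$580.00 → $580.00
  Mar: +$580.00 − $3,147.09 → -$1,987.09
  Apr: +$580.00 → -$1,407.09
  May: +$580.00 → -$827.09
  Jun: +$580.00 − $120.93 → -$368.02
  Jul: +$580.00 − $1,725.06 → -$1,513.08
  Aug: +$580.00 → -$933.08
  Sep: +$580.00 − $120.93 → -$474.01
  Oct: +$580.00 → $105.99
  Nov: +$580.00 → $685.99
  Dec: +$580.00 − $120.93 → $1,145.06
  Jan: +$580.00 − $1,725.06 → $0.00
Lowest trial balance = -$1,987.09 (Mar)
Initial deposit = cushion − low point = $1,160.00 − (-$1,987.09) = $3,147.09

$3,147.09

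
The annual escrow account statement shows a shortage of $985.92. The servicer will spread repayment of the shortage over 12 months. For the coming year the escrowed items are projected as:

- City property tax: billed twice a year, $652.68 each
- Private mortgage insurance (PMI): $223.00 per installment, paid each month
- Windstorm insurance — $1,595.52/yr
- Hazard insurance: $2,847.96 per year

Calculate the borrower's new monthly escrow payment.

City property tax: $652.68 × 2 = $1,305.36 per year
Private mortgage insurance (PMI): $223.00 × 12 = $2,676.00 per year
Windstorm insurance: $1,595.52 per year
Hazard insurance: $2,847.96 per year
Yearly total = $8,424.84
Per month = $8,424.84 ÷ 12 = $702.07
Shortage spread = $985.92 ÷ 12 = $82.16/mo
Adjusted monthly = $702.07 + $82.16 = $784.23

$784.23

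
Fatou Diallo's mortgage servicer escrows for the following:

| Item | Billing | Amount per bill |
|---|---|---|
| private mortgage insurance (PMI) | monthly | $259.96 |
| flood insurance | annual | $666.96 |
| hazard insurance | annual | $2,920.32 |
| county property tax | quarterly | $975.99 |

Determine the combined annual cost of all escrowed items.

Private mortgage insurance (PMI) — $259.96 × 12 = $3,119.52/yr
Flood insurance — $666.96/yr
Hazard insurance — $2,920.32/yr
County property tax — $975.99 × 4 = $3,903.96/yr
Total per year = $3,119.52 + $666.96 + $2,920.32 + $3,903.96 = $10,610.76

$10,610.76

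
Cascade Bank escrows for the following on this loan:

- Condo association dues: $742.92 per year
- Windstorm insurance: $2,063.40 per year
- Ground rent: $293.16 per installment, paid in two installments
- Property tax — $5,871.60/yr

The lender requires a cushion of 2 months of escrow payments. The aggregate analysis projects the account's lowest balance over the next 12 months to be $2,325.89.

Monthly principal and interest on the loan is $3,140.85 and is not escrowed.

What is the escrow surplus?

$781.85

Condo association dues: $742.92
Windstorm insurance: $2,063.40
Ground rent: $293.16 × 2 = $586.32
Property tax: $5,871.60
Total annual escrow = $742.92 + $2,063.40 + $586.32 + $5,871.60 = $9,264.24
Monthly escrow = $9,264.24 ÷ 12 = $772.02
Required reserve = 2 × $772.02 = $1,544.04
Surplus = $2,325.89 − $1,544.04 = $781.85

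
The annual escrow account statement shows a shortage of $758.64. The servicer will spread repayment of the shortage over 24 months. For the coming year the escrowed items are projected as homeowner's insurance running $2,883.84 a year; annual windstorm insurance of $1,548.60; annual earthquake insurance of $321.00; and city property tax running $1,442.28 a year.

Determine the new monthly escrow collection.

$547.92

Homeowner's insurance = $2,883.84
Windstorm insurance = $1,548.60
Earthquake insurance = $321.00
City property tax = $1,442.28
Combined annual = $2,883.84 + $1,548.60 + $321.00 + $1,442.28 = $6,195.72
Base monthly escrow = $6,195.72 / 12 = $516.31
Monthly shortage recovery: $758.64 / 24 = $31.61
Adjusted monthly = $516.31 + $31.61 = $547.92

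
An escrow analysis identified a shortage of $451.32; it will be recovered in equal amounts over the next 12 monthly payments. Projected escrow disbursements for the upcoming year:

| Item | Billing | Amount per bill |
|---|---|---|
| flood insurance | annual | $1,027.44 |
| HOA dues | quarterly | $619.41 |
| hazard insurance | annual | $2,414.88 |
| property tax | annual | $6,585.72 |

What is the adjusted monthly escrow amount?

Flood insurance — $1,027.44
HOA dues — $619.41 × 4 = $2,477.64
Hazard insurance — $2,414.88
Property tax — $6,585.72
Combined annual = $12,505.68
Monthly = $12,505.68 ÷ 12 = $1,042.14
Monthly shortage recovery: $451.32 / 12 = $37.61
Adjusted monthly = $1,042.14 + $37.61 = $1,079.75

$1,079.75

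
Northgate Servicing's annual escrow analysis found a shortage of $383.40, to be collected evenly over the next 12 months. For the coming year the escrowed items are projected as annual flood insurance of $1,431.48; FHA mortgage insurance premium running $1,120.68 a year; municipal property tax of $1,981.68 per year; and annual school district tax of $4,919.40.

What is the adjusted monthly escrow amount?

Flood insurance — $1,431.48 annually
FHA mortgage insurance premium — $1,120.68 annually
Municipal property tax — $1,981.68 annually
School district tax — $4,919.40 annually
Total per year = $1,431.48 + $1,120.68 + $1,981.68 + $4,919.40 = $9,453.24
Monthly escrow = $9,453.24 / 12 = $787.77
Shortage per month = $383.40 / 12 = $31.95
New monthly escrow = $787.77 + $31.95 = $819.72

$819.72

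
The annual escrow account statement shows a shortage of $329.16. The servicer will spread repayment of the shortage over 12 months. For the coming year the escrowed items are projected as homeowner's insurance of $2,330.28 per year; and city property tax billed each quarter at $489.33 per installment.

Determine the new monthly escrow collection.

Homeowner's insurance = $2,330.28 annually
City property tax = $489.33 × 4 = $1,957.32 annually
Total per year = $2,330.28 + $1,957.32 = $4,287.60
Per month = $4,287.60 ÷ 12 = $357.30
Shortage spread = $329.16 / 12 = $27.43/mo
Adjusted monthly = $357.30 + $27.43 = $384.73

$384.73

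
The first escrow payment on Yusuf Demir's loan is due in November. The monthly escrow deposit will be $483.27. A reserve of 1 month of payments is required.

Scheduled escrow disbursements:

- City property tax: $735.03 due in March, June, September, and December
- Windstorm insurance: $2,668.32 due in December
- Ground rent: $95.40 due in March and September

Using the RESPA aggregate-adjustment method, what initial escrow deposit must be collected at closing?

$2,920.08

Cushion = 1 × $483.27 = $483.27
Trial balance (start $0, +$483.27 each month, − disbursements):
  Nov: +$483.27 → $483.27
  Dec: +$483.27 − $3,403.35 → -$2,436.81
  Jan: +$483.27 → -$1,953.54
  Feb: +$483.27 → -$1,470.27
  Mar: +$483.27 − $830.43 → -$1,817.43
  Apr: +$483.27 → -$1,334.16
  May: +$483.27 → -$850.89
  Jun: +$483.27 − $735.03 → -$1,102.65
  Jul: +$483.27 → -$619.38
  Aug: +$483.27 → -$136.11
  Sep: +$483.27 − $830.43 → -$483.27
  Oct: +$483.27 → $0.00
Lowest trial balance = -$2,436.81 (Dec)
Initial deposit = cushion − low point = $483.27 − (-$2,436.81) = $2,920.08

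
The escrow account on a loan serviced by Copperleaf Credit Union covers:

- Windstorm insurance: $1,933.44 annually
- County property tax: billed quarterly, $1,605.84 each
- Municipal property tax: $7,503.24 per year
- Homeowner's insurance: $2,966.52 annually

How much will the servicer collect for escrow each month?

$1,568.88

Windstorm insurance = $1,933.44/yr
County property tax = $1,605.84 × 4 = $6,423.36/yr
Municipal property tax = $7,503.24/yr
Homeowner's insurance = $2,966.52/yr
Annual escrow total = $1,933.44 + $6,423.36 + $7,503.24 + $2,966.52 = $18,826.56
Monthly escrow = $18,826.56 / 12 = $1,568.88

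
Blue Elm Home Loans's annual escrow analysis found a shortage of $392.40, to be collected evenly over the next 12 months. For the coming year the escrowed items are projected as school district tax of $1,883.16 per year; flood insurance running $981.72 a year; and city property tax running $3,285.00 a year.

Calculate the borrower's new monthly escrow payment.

$545.19

School district tax: $1,883.16
Flood insurance: $981.72
City property tax: $3,285.00
Yearly total = $1,883.16 + $981.72 + $3,285.00 = $6,149.88
Per month = $6,149.88 / 12 = $512.49
Shortage per month = $392.40 ÷ 12 = $32.70
New monthly escrow = $512.49 + $32.70 = $545.19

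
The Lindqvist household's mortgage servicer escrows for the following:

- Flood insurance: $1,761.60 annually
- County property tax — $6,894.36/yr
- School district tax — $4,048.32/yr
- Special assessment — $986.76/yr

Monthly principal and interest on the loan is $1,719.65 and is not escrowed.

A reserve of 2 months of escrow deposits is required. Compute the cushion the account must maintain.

$2,281.84

Flood insurance — $1,761.60 annually
County property tax — $6,894.36 annually
School district tax — $4,048.32 annually
Special assessment — $986.76 annually
Annual escrow total = $1,761.60 + $6,894.36 + $4,048.32 + $986.76 = $13,691.04
Base monthly escrow = $13,691.04 ÷ 12 = $1,140.92
Cushion = 2 × $1,140.92 = $2,281.84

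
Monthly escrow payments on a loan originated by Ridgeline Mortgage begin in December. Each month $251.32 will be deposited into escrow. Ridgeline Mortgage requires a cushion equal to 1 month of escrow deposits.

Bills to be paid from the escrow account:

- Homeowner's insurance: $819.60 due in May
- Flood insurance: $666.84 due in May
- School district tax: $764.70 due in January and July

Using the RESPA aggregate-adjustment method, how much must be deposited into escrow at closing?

Cushion = 1 × $251.32 = $251.32
Trial balance (start $0, +$251.32 each month, − disbursements):
  Dec: +$251.32 → $251.32
  Jan: +$251.32 − $764.70 → -$262.06
  Feb: +$251.32 → -$10.74
  Mar: +$251.32 → $240.58
  Apr: +$251.32 → $491.90
  May: +$251.32 − $1,486.44 → -$743.22
  Jun: +$251.32 → -$491.90
  Jul: +$251.32 − $764.70 → -$1,005.28
  Aug: +$251.32 → -$753.96
  Sep: +$251.32 → -$502.64
  Oct: +$251.32 → -$251.32
  Nov: +$251.32 → $0.00
Lowest trial balance = -$1,005.28 (Jul)
Initial deposit = cushion − low point = $251.32 − (-$1,005.28) = $1,256.60

$1,256.60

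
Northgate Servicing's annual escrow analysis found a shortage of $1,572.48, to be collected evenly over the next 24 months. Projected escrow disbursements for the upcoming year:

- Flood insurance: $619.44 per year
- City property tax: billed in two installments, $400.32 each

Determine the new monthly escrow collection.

$183.86

Flood insurance: $619.44
City property tax: $400.32 × 2 = $800.64
Annual escrow total = $1,420.08
Monthly = $1,420.08 / 12 = $118.34
Shortage spread = $1,572.48 / 24 = $65.52/mo
New monthly escrow = $118.34 + $65.52 = $183.86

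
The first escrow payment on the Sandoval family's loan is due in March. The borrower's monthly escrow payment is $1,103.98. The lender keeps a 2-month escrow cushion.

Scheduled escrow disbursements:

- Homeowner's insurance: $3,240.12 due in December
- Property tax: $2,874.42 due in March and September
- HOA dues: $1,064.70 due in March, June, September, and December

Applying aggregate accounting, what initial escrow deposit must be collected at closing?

Cushion = 2 × $1,103.98 = $2,207.96
Trial balance (start $0, +$1,103.98 each month, − disbursements):
  Mar: +$1,103.98 − $3,939.12 → -$2,835.14
  Apr: +$1,103.98 → -$1,731.16
  May: +$1,103.98 → -$627.18
  Jun: +$1,103.98 − $1,064.70 → -$587.90
  Jul: +$1,103.98 → $516.08
  Aug: +$1,103.98 → $1,620.06
  Sep: +$1,103.98 − $3,939.12 → -$1,215.08
  Oct: +$1,103.98 → -$111.10
  Nov: +$1,103.98 → $992.88
  Dec: +$1,103.98 − $4,304.82 → -$2,207.96
  Jan: +$1,103.98 → -$1,103.98
  Feb: +$1,103.98 → $0.00
Lowest trial balance = -$2,835.14 (Mar)
Initial deposit = cushion − low point = $2,207.96 − (-$2,835.14) = $5,043.10

$5,043.10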